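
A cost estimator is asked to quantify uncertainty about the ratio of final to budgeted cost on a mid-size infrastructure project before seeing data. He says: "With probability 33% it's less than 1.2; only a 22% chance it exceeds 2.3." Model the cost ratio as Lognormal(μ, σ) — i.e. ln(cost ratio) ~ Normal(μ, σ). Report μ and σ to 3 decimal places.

If T ~ Lognormal(μ,σ) then ln T ~ Normal(μ,σ), so the p-quantile of ln T is μ + z_p·σ.
ln(1.2) = 0.1823 and ln(2.3) = 0.8329; z_{0.33} = -0.4399, z_{0.78} = 0.7722.
σ = (0.8329 − 0.1823)/(0.7722 − (-0.4399)) = 0.537.
μ = 0.1823 − (-0.4399)·0.537 = 0.418.

μ ≈ 0.418, σ ≈ 0.537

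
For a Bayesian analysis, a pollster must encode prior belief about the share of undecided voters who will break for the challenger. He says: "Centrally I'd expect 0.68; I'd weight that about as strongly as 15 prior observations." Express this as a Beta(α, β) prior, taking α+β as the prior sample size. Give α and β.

Under the effective-sample-size interpretation, Beta(α, β) has prior mean α/(α+β) and prior sample size α+β.
So α+β = 15 and α/(α+β) = 0.68, giving α = 0.68·15 = 10.2 and β = 15 − 10.2 = 4.8.

α = 10.2, β = 4.8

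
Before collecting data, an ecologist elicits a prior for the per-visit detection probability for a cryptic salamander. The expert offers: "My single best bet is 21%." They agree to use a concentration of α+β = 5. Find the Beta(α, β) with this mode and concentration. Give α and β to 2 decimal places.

α = 1.63, β = 3.37

For α,β > 1 the Beta mode is (α−1)/(α+β−2). With α+β = 5, the mode is (α−1)/3.
Set (α−1)/3 = 0.21 → α = 1 + 0.21·3 = 1.63.
β = 5 − α = 3.37.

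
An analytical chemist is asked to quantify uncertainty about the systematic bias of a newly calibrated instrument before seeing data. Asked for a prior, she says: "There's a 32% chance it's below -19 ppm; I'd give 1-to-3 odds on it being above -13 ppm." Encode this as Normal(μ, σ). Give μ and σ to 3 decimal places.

μ = -16.543, σ = 5.253

For Normal(μ,σ), the p-quantile is μ + z_p·σ. Here z_{0.32} = -0.4677, z_{0.75} = 0.6745.
So -19 = μ − 0.4677σ and -13 = μ + 0.6745σ.
Subtracting: σ = (-13 − -19)/(0.6745 − (-0.4677)) = 5.253.
Then μ = -19 − (-0.4677)·5.253 = -16.543.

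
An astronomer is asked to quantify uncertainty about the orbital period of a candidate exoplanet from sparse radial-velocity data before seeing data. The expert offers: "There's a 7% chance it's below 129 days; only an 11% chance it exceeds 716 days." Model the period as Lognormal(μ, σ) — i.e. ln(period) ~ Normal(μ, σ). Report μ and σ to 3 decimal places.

μ ≈ 5.796, σ ≈ 0.634

If T ~ Lognormal(μ,σ) then ln T ~ Normal(μ,σ), so the p-quantile of ln T is μ + z_p·σ.
ln(129) = 4.86 and ln(716) = 6.574; z_{0.07} = -1.476, z_{0.89} = 1.227.
σ = (6.574 − 4.86)/(1.227 − (-1.476)) = 0.634.
μ = 4.86 − (-1.476)·0.634 = 5.796.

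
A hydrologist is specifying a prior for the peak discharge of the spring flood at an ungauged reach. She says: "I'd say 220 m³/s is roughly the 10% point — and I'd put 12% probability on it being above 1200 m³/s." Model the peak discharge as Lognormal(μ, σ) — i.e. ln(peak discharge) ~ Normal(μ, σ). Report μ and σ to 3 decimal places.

μ ≈ 6.279, σ ≈ 0.691

If T ~ Lognormal(μ,σ) then ln T ~ Normal(μ,σ), so the p-quantile of ln T is μ + z_p·σ.
ln(220) = 5.394 and ln(1200) = 7.09; z_{0.1} = -1.282, z_{0.88} = 1.175.
σ = (7.09 − 5.394)/(1.175 − (-1.282)) = 0.691.
μ = 5.394 − (-1.282)·0.691 = 6.279.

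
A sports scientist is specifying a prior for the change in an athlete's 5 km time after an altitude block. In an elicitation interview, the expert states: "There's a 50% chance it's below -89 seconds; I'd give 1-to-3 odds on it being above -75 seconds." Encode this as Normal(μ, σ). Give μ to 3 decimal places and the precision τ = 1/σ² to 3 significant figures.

The p-quantile of Normal(μ,σ) is μ + z_p·σ, with z_{0.5} = 0 and z_{0.75} = 0.6745.
Eliminate σ: μ = (z₂·x₁ − z₁·x₂)/(z₂ − z₁) = (0.6745·-89 − (0)·-75)/0.6745 = -89.000.
Then σ = (x₂ − x₁)/(z₂ − z₁) = (-75 − -89)/0.6745 = 20.756.
Precision τ = 1/σ² = 1/20.76² = 0.00232.

μ = -89.000, τ = 0.00232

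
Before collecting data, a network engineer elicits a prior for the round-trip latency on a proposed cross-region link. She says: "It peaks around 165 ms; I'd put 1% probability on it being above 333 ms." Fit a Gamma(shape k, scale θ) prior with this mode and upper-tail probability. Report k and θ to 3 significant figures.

Gamma(k,θ) with k>1 has mode (k−1)θ, so θ = 165/(k−1).
Need P(X < 333) = 0.99 with θ tied to k this way. Start at k = 2, θ = 165: P(X<333) ≈ 0.599.
Too low — raise k to concentrate. Iterating converges to k ≈ 10.9.
Then θ = 165/(10.9−1) ≈ 16.6.

k ≈ 10.9, θ ≈ 16.6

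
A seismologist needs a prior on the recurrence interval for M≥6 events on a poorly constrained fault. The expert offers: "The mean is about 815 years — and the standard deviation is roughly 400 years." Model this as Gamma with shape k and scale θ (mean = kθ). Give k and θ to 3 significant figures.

For Gamma(k, scale θ): mean = kθ, variance = kθ², so CV = 1/√k.
CV = SD/mean = 400/815 = 0.4908, hence k = 1/CV² = 4.15.
Then θ = mean/k = 815/4.15 = 196.

k ≈ 4.15, θ ≈ 196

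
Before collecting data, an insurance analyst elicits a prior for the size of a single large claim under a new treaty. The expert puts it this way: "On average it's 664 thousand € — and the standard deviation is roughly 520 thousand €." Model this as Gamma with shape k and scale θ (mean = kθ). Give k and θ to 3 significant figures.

For Gamma(k, scale θ): mean = kθ, variance = kθ², so CV = 1/√k.
CV = SD/mean = 520/664 = 0.7831, hence k = 1/CV² = 1.63.
Then θ = mean/k = 664/1.63 = 407.

k ≈ 1.63, θ ≈ 407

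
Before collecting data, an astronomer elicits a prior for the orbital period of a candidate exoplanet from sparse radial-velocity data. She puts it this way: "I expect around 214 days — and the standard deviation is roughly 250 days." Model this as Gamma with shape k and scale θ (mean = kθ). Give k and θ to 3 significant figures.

For Gamma(k, scale θ): mean = kθ, variance = kθ², so CV = 1/√k.
CV = SD/mean = 250/214 = 1.168, hence k = 1/CV² = 0.733.
Then θ = mean/k = 214/0.733 = 292.

k ≈ 0.733, θ ≈ 292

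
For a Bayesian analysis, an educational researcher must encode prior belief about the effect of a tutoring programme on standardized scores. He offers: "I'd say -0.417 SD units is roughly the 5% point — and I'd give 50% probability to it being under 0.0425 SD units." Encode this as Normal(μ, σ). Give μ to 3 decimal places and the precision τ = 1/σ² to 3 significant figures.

The p-quantile of Normal(μ,σ) is μ + z_p·σ, with z_{0.05} = -1.645 and z_{0.5} = 0.
Eliminate σ: μ = (z₂·x₁ − z₁·x₂)/(z₂ − z₁) = (0·-0.417 − (-1.645)·0.0425)/1.645 = 0.042.
Then σ = (x₂ − x₁)/(z₂ − z₁) = (0.0425 − -0.417)/1.645 = 0.279.
Precision τ = 1/σ² = 1/0.2794² = 12.8.

μ = 0.042, τ = 12.8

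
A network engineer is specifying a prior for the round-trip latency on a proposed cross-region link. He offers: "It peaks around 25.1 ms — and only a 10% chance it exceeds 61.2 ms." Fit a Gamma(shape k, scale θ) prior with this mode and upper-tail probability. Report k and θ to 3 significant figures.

Gamma(k,θ) with k>1 has mode (k−1)θ, so θ = 25.1/(k−1).
Need P(X < 61.2) = 0.9 with θ tied to k this way. Start at k = 2, θ = 25.1: P(X<61.2) ≈ 0.700.
Too low — raise k to concentrate. Iterating converges to k ≈ 3.42.
Then θ = 25.1/(3.42−1) ≈ 10.4.

k ≈ 3.42, θ ≈ 10.4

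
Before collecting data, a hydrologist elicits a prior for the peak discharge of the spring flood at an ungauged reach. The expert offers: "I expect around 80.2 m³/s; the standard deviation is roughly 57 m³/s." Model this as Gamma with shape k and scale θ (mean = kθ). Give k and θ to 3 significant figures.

For Gamma(k, scale θ): mean = kθ, variance = kθ², so CV = 1/√k.
CV = SD/mean = 57/80.2 = 0.7107, hence k = 1/CV² = 1.98.
Then θ = mean/k = 80.2/1.98 = 40.5.

k ≈ 1.98, θ ≈ 40.5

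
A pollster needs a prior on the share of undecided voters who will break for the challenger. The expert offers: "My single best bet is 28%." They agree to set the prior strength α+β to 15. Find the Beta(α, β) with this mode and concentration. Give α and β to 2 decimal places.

For α,β > 1 the Beta mode is (α−1)/(α+β−2). With α+β = 15, the mode is (α−1)/13.
Set (α−1)/13 = 0.28 → α = 1 + 0.28·13 = 4.64.
β = 15 − α = 10.36.

α = 4.64, β = 10.36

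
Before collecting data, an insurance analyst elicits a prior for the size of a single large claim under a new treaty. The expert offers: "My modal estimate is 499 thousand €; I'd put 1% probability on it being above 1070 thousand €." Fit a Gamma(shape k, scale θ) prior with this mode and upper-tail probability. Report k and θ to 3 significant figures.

k ≈ 9.33, θ ≈ 59.9

Gamma(k,θ) with k>1 has mode (k−1)θ, so θ = 499/(k−1).
Need P(X < 1070) = 0.99 with θ tied to k this way. Start at k = 2, θ = 499: P(X<1070) ≈ 0.632.
Too low — raise k to concentrate. Iterating converges to k ≈ 9.33.
Then θ = 499/(9.33−1) ≈ 59.9.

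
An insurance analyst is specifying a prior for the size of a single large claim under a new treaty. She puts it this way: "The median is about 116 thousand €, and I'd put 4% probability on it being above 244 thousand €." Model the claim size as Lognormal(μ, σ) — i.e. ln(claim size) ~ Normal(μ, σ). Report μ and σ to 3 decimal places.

If T ~ Lognormal(μ,σ) then ln T ~ Normal(μ,σ), so the p-quantile of ln T is μ + z_p·σ.
ln(116) = 4.754 and ln(244) = 5.497; z_{0.5} = 0, z_{0.96} = 1.751.
σ = (5.497 − 4.754)/(1.751 − (0)) = 0.425.
μ = 4.754 − (0)·0.425 = 4.754.

μ ≈ 4.754, σ ≈ 0.425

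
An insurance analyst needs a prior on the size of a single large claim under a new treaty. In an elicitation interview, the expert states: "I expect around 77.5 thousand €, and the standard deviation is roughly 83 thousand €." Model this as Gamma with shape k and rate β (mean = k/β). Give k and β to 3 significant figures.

For Gamma(k, rate β): mean = k/β, variance = k/β², so CV = 1/√k.
CV = SD/mean = 83/77.5 = 1.071, hence k = 1/CV² = 0.872.
Then β = k/mean = 0.872/77.5 = 0.0112.

k ≈ 0.872, β ≈ 0.0112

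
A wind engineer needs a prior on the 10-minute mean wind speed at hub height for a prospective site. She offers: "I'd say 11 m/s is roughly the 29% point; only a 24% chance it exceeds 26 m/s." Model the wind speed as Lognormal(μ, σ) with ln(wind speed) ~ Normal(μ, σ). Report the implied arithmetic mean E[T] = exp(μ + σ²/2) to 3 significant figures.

E[T] ≈ 20.3 m/s

If T ~ Lognormal(μ,σ) then ln T ~ Normal(μ,σ), so the p-quantile of ln T is μ + z_p·σ.
ln(11) = 2.398 and ln(26) = 3.258; z_{0.29} = -0.5534, z_{0.76} = 0.7063.
σ = (3.258 − 2.398)/(0.7063 − (-0.5534)) = 0.683.
μ = 2.398 − (-0.5534)·0.683 = 2.776.
E[T] = exp(μ + σ²/2) = exp(2.776 + 0.2332) = 20.3 m/s.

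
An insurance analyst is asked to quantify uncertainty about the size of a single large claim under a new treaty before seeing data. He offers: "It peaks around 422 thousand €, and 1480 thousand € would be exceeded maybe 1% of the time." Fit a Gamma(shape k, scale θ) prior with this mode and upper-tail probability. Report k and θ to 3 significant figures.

k ≈ 3.75, θ ≈ 153

Gamma(k,θ) with k>1 has mode (k−1)θ, so θ = 422/(k−1).
Need P(X < 1480) = 0.99 with θ tied to k this way. Start at k = 2, θ = 422: P(X<1480) ≈ 0.865.
Too low — raise k to concentrate. Iterating converges to k ≈ 3.75.
Then θ = 422/(3.75−1) ≈ 153.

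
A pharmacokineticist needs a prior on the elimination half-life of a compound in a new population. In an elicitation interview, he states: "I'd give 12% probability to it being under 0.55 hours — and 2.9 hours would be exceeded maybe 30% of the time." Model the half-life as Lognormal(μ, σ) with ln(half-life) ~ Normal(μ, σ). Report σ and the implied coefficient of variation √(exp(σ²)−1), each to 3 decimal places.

If T ~ Lognormal(μ,σ) then ln T ~ Normal(μ,σ), so the p-quantile of ln T is μ + z_p·σ.
ln(0.55) = -0.5978 and ln(2.9) = 1.065; z_{0.12} = -1.175, z_{0.7} = 0.5244.
σ = (1.065 − -0.5978)/(0.5244 − (-1.175)) = 0.978.
μ = -0.5978 − (-1.175)·0.978 = 0.552.
CV = √(exp(σ²)−1) = √(exp(0.9571)−1) = 1.267.

σ ≈ 0.978, CV ≈ 1.267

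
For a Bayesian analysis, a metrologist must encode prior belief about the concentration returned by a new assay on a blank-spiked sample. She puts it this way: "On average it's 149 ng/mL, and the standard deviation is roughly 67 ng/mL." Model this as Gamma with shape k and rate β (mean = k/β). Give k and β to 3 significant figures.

k ≈ 4.95, β ≈ 0.0332

For Gamma(k, rate β): mean = k/β, variance = k/β², so CV = 1/√k.
CV = SD/mean = 67/149 = 0.4497, hence k = 1/CV² = 4.95.
Then β = k/mean = 4.95/149 = 0.0332.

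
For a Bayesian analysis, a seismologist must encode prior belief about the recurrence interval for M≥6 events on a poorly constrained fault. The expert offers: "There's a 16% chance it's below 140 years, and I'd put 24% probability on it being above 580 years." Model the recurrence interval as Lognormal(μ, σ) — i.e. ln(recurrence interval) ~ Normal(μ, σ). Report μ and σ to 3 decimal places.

If T ~ Lognormal(μ,σ) then ln T ~ Normal(μ,σ), so the p-quantile of ln T is μ + z_p·σ.
ln(140) = 4.942 and ln(580) = 6.363; z_{0.16} = -0.9945, z_{0.76} = 0.7063.
σ = (6.363 − 4.942)/(0.7063 − (-0.9945)) = 0.836.
μ = 4.942 − (-0.9945)·0.836 = 5.773.

μ ≈ 5.773, σ ≈ 0.836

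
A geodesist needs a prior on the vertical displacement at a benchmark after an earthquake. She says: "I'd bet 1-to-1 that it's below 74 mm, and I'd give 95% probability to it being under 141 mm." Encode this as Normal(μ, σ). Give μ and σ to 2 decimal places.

The p-quantile of Normal(μ,σ) is μ + z_p·σ, with z_{0.5} = 0 and z_{0.95} = 1.645.
Eliminate σ: μ = (z₂·x₁ − z₁·x₂)/(z₂ − z₁) = (1.645·74 − (0)·141)/1.645 = 74.00.
Then σ = (x₂ − x₁)/(z₂ − z₁) = (141 − 74)/1.645 = 40.73.

μ = 74.00, σ = 40.73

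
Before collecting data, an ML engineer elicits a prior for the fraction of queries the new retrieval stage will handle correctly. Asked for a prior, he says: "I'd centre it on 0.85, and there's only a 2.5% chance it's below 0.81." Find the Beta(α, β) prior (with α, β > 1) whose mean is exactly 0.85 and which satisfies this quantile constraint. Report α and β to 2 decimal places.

α ≈ 286.05, β ≈ 50.48

With mean 0.85 fixed, write α = 0.85s, β = 0.15s where s = α+β.
Need P(θ < 0.81) = 0.025 under Beta(0.85s, 0.15s). Normal approximation: (q−m)/√(m(1−m)/s) ≈ z_{0.025} = -1.96, so s ≈ 0.85·0.15·(-1.96)²/(0.81−0.85)² = 306.1.
At s = 306.1: P(θ<0.81) ≈ 0.031. Adjusting to match 0.025 gives s ≈ 336.53.
So α = 0.85·336.53 ≈ 286.05, β = 0.15·336.53 ≈ 50.48.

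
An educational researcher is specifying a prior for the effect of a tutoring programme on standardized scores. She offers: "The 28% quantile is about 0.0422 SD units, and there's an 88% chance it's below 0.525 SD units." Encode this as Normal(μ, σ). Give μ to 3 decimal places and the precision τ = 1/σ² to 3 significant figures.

The p-quantile of Normal(μ,σ) is μ + z_p·σ, with z_{0.28} = -0.5828 and z_{0.88} = 1.175.
Eliminate σ: μ = (z₂·x₁ − z₁·x₂)/(z₂ − z₁) = (1.175·0.0422 − (-0.5828)·0.525)/1.758 = 0.202.
Then σ = (x₂ − x₁)/(z₂ − z₁) = (0.525 − 0.0422)/1.758 = 0.275.
Precision τ = 1/σ² = 1/0.2747² = 13.3.

μ = 0.202, τ = 13.3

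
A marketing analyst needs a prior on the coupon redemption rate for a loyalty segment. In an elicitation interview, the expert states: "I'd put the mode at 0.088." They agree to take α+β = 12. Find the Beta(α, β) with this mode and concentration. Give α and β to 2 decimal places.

For α,β > 1 the Beta mode is (α−1)/(α+β−2). With α+β = 12, the mode is (α−1)/10.
Set (α−1)/10 = 0.088 → α = 1 + 0.088·10 = 1.88.
β = 12 − α = 10.12.

α = 1.88, β = 10.12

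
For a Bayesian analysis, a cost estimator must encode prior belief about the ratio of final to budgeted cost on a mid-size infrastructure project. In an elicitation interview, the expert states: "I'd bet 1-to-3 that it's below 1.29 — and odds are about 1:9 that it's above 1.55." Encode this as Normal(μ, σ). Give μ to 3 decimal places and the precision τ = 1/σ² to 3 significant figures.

The p-quantile of Normal(μ,σ) is μ + z_p·σ, with z_{0.25} = -0.6745 and z_{0.9} = 1.282.
Eliminate σ: μ = (z₂·x₁ − z₁·x₂)/(z₂ − z₁) = (1.282·1.29 − (-0.6745)·1.55)/1.956 = 1.380.
Then σ = (x₂ − x₁)/(z₂ − z₁) = (1.55 − 1.29)/1.956 = 0.133.
Precision τ = 1/σ² = 1/0.1329² = 56.6.

μ = 1.380, τ = 56.6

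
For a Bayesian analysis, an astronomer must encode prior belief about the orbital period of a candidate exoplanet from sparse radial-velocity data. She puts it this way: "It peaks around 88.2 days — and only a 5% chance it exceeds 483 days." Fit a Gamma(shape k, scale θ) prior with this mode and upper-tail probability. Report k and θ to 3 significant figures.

k ≈ 1.81, θ ≈ 109

Gamma(k,θ) with k>1 has mode (k−1)θ, so θ = 88.2/(k−1).
Need P(X < 483) = 0.95 with θ tied to k this way. Start at k = 2, θ = 88.2: P(X<483) ≈ 0.973.
Too high — lower k to spread out. Iterating converges to k ≈ 1.81.
Then θ = 88.2/(1.81−1) ≈ 109.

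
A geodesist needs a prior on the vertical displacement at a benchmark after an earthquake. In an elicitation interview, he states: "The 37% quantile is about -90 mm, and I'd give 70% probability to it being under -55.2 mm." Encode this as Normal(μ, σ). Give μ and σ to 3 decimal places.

The p-quantile of Normal(μ,σ) is μ + z_p·σ, with z_{0.37} = -0.3319 and z_{0.7} = 0.5244.
Eliminate σ: μ = (z₂·x₁ − z₁·x₂)/(z₂ − z₁) = (0.5244·-90 − (-0.3319)·-55.2)/0.8563 = -76.513.
Then σ = (x₂ − x₁)/(z₂ − z₁) = (-55.2 − -90)/0.8563 = 40.642.

μ = -76.513, σ = 40.642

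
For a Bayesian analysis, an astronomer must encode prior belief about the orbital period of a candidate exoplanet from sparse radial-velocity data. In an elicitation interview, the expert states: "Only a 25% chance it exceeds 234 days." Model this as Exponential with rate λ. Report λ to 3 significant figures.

λ ≈ 0.00592

P(T > 234.0) = e^(−λ·234.0) = 0.25, so λ = −ln(0.25)/234.0 = 0.00592.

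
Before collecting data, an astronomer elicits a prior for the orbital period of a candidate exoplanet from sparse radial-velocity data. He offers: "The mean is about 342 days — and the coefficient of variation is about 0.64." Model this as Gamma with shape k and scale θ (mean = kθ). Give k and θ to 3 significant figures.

k ≈ 2.44, θ ≈ 140

For Gamma(k, scale θ): mean = kθ, variance = kθ², so CV = 1/√k.
CV = 0.64, hence k = 1/CV² = 2.44.
Then θ = mean/k = 342/2.44 = 140.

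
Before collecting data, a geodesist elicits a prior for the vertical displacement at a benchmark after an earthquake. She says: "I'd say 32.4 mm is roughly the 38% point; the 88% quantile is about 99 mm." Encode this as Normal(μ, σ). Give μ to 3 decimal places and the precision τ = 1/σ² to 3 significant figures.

μ = 46.142, τ = 0.000494

The p-quantile of Normal(μ,σ) is μ + z_p·σ, with z_{0.38} = -0.3055 and z_{0.88} = 1.175.
Eliminate σ: μ = (z₂·x₁ − z₁·x₂)/(z₂ − z₁) = (1.175·32.4 − (-0.3055)·99)/1.48 = 46.142.
Then σ = (x₂ − x₁)/(z₂ − z₁) = (99 − 32.4)/1.48 = 44.986.
Precision τ = 1/σ² = 1/44.99² = 0.000494.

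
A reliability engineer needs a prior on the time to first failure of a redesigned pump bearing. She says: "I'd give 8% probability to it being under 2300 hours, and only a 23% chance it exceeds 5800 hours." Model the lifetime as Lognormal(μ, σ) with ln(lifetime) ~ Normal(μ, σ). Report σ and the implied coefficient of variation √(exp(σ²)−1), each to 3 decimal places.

σ ≈ 0.431, CV ≈ 0.452

If T ~ Lognormal(μ,σ) then ln T ~ Normal(μ,σ), so the p-quantile of ln T is μ + z_p·σ.
ln(2300) = 7.741 and ln(5800) = 8.666; z_{0.08} = -1.405, z_{0.77} = 0.7388.
σ = (8.666 − 7.741)/(0.7388 − (-1.405)) = 0.431.
μ = 7.741 − (-1.405)·0.431 = 8.347.
CV = √(exp(σ²)−1) = √(exp(0.1861)−1) = 0.452.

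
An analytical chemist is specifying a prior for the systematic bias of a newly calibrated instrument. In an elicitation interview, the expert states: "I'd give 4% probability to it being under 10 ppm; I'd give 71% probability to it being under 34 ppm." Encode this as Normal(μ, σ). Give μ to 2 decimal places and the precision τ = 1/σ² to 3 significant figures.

The p-quantile of Normal(μ,σ) is μ + z_p·σ, with z_{0.04} = -1.751 and z_{0.71} = 0.5534.
Eliminate σ: μ = (z₂·x₁ − z₁·x₂)/(z₂ − z₁) = (0.5534·10 − (-1.751)·34)/2.304 = 28.24.
Then σ = (x₂ − x₁)/(z₂ − z₁) = (34 − 10)/2.304 = 10.42.
Precision τ = 1/σ² = 1/10.42² = 0.00922.

μ = 28.24, τ = 0.00922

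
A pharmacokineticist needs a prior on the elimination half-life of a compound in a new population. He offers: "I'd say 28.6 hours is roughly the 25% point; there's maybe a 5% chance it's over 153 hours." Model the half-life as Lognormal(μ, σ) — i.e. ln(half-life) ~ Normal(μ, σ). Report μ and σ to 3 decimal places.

If T ~ Lognormal(μ,σ) then ln T ~ Normal(μ,σ), so the p-quantile of ln T is μ + z_p·σ.
ln(28.6) = 3.353 and ln(153) = 5.03; z_{0.25} = -0.6745, z_{0.95} = 1.645.
σ = (5.03 − 3.353)/(1.645 − (-0.6745)) = 0.723.
μ = 3.353 − (-0.6745)·0.723 = 3.841.

μ ≈ 3.841, σ ≈ 0.723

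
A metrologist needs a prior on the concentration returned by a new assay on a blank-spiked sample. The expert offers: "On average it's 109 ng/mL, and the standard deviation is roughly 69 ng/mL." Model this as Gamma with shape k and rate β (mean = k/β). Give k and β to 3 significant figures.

k ≈ 2.5, β ≈ 0.0229

For Gamma(k, rate β): mean = k/β, variance = k/β², so CV = 1/√k.
CV = SD/mean = 69/109 = 0.633, hence k = 1/CV² = 2.5.
Then β = k/mean = 2.5/109 = 0.0229.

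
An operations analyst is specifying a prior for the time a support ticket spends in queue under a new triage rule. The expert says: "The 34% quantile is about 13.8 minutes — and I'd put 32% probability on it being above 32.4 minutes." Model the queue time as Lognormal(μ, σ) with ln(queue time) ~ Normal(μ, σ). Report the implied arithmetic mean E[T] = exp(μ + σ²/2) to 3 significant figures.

E[T] ≈ 32.9 minutes

If T ~ Lognormal(μ,σ) then ln T ~ Normal(μ,σ), so the p-quantile of ln T is μ + z_p·σ.
ln(13.8) = 2.625 and ln(32.4) = 3.478; z_{0.34} = -0.4125, z_{0.68} = 0.4677.
σ = (3.478 − 2.625)/(0.4677 − (-0.4125)) = 0.970.
μ = 2.625 − (-0.4125)·0.970 = 3.025.
E[T] = exp(μ + σ²/2) = exp(3.025 + 0.4702) = 32.9 minutes.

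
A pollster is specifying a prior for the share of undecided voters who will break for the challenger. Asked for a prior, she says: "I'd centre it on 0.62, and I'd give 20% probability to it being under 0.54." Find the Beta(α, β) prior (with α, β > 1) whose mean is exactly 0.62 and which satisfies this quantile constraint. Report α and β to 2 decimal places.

With mean 0.62 fixed, write α = 0.62s, β = 0.38s where s = α+β.
Need P(θ < 0.54) = 0.2 under Beta(0.62s, 0.38s). Normal approximation: (q−m)/√(m(1−m)/s) ≈ z_{0.2} = -0.842, so s ≈ 0.62·0.38·(-0.842)²/(0.54−0.62)² = 26.1.
At s = 26.1: P(θ<0.54) ≈ 0.198. Adjusting to match 0.2 gives s ≈ 25.57.
So α = 0.62·25.57 ≈ 15.85, β = 0.38·25.57 ≈ 9.72.

α ≈ 15.85, β ≈ 9.72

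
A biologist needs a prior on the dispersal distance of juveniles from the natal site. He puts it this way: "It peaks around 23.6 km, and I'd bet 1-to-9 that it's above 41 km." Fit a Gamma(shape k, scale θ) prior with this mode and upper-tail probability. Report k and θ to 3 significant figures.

Gamma(k,θ) with k>1 has mode (k−1)θ, so θ = 23.6/(k−1).
Need P(X < 41) = 0.9 with θ tied to k this way. Start at k = 2, θ = 23.6: P(X<41) ≈ 0.518.
Too low — raise k to concentrate. Iterating converges to k ≈ 7.22.
Then θ = 23.6/(7.22−1) ≈ 3.79.

k ≈ 7.22, θ ≈ 3.79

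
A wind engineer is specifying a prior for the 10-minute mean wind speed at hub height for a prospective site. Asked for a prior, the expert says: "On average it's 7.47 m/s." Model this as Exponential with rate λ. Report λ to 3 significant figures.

λ ≈ 0.134

Exponential mean = 1/λ, so λ = 1/7.47 = 0.134.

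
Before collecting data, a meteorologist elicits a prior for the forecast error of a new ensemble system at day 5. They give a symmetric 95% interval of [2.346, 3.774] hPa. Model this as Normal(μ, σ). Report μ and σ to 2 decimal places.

μ = 3.06, σ = 0.36

A symmetric 95% interval runs μ ± z·σ with z = 1.96.
Half-width = 0.714, so σ = 0.714/1.96 = 0.36.
μ is the interval midpoint, 3.06.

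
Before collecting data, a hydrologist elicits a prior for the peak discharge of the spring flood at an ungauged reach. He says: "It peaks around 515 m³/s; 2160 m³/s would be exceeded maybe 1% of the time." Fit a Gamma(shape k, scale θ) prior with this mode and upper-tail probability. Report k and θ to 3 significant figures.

k ≈ 3.01, θ ≈ 257

Gamma(k,θ) with k>1 has mode (k−1)θ, so θ = 515/(k−1).
Need P(X < 2160) = 0.99 with θ tied to k this way. Start at k = 2, θ = 515: P(X<2160) ≈ 0.922.
Too low — raise k to concentrate. Iterating converges to k ≈ 3.01.
Then θ = 515/(3.01−1) ≈ 257.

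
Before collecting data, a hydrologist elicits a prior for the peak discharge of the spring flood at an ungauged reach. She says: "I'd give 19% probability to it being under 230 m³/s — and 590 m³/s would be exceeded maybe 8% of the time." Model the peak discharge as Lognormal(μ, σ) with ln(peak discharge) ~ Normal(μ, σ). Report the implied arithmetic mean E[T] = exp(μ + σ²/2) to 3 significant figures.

If T ~ Lognormal(μ,σ) then ln T ~ Normal(μ,σ), so the p-quantile of ln T is μ + z_p·σ.
ln(230) = 5.438 and ln(590) = 6.38; z_{0.19} = -0.8779, z_{0.92} = 1.405.
σ = (6.38 − 5.438)/(1.405 − (-0.8779)) = 0.413.
μ = 5.438 − (-0.8779)·0.413 = 5.800.
E[T] = exp(μ + σ²/2) = exp(5.800 + 0.0851) = 360 m³/s.

E[T] ≈ 360 m³/s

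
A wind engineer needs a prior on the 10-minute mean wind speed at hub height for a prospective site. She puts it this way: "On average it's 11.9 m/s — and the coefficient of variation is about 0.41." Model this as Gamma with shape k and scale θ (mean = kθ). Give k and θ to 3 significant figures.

k ≈ 5.95, θ ≈ 2

For Gamma(k, scale θ): mean = kθ, variance = kθ², so CV = 1/√k.
CV = 0.41, hence k = 1/CV² = 5.95.
Then θ = mean/k = 11.9/5.95 = 2.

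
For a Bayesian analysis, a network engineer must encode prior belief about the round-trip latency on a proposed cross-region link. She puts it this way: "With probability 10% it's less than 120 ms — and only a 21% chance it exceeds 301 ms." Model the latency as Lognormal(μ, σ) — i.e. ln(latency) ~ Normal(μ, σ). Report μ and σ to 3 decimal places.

μ ≈ 5.352, σ ≈ 0.440

If T ~ Lognormal(μ,σ) then ln T ~ Normal(μ,σ), so the p-quantile of ln T is μ + z_p·σ.
ln(120) = 4.787 and ln(301) = 5.707; z_{0.1} = -1.282, z_{0.79} = 0.8064.
σ = (5.707 − 4.787)/(0.8064 − (-1.282)) = 0.440.
μ = 4.787 − (-1.282)·0.440 = 5.352.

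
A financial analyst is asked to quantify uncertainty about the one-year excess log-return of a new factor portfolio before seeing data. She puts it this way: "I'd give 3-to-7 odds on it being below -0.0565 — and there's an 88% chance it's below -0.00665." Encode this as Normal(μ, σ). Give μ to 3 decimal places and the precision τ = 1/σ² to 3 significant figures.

μ = -0.041, τ = 1160

The p-quantile of Normal(μ,σ) is μ + z_p·σ, with z_{0.3} = -0.5244 and z_{0.88} = 1.175.
Eliminate σ: μ = (z₂·x₁ − z₁·x₂)/(z₂ − z₁) = (1.175·-0.0565 − (-0.5244)·-0.00665)/1.699 = -0.041.
Then σ = (x₂ − x₁)/(z₂ − z₁) = (-0.00665 − -0.0565)/1.699 = 0.029.
Precision τ = 1/σ² = 1/0.02933² = 1160.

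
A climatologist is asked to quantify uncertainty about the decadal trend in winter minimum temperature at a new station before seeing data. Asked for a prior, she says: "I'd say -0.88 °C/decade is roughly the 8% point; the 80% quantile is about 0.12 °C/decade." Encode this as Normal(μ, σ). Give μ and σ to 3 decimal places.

μ = -0.255, σ = 0.445

The p-quantile of Normal(μ,σ) is μ + z_p·σ, with z_{0.08} = -1.405 and z_{0.8} = 0.8416.
Eliminate σ: μ = (z₂·x₁ − z₁·x₂)/(z₂ − z₁) = (0.8416·-0.88 − (-1.405)·0.12)/2.247 = -0.255.
Then σ = (x₂ − x₁)/(z₂ − z₁) = (0.12 − -0.88)/2.247 = 0.445.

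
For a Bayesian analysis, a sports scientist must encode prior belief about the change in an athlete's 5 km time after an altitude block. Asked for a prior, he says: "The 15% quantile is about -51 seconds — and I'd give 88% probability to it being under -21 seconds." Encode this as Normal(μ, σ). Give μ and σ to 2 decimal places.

μ = -36.94, σ = 13.57

For Normal(μ,σ), the p-quantile is μ + z_p·σ. Here z_{0.15} = -1.036, z_{0.88} = 1.175.
So -51 = μ − 1.036σ and -21 = μ + 1.175σ.
Subtracting: σ = (-21 − -51)/(1.175 − (-1.036)) = 13.57.
Then μ = -51 − (-1.036)·13.57 = -36.94.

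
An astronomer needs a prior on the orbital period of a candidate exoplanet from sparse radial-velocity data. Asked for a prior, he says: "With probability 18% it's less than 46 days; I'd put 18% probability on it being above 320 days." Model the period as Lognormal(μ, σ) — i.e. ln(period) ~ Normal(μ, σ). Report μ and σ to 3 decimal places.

If T ~ Lognormal(μ,σ) then ln T ~ Normal(μ,σ), so the p-quantile of ln T is μ + z_p·σ.
ln(46) = 3.829 and ln(320) = 5.768; z_{0.18} = -0.9154, z_{0.82} = 0.9154.
σ = (5.768 − 3.829)/(0.9154 − (-0.9154)) = 1.060.
μ = 3.829 − (-0.9154)·1.060 = 4.798.

μ ≈ 4.798, σ ≈ 1.060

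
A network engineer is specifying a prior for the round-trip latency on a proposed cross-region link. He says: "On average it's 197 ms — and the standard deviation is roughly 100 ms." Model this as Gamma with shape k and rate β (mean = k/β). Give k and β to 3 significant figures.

For Gamma(k, rate β): mean = k/β, variance = k/β², so CV = 1/√k.
CV = SD/mean = 100/197 = 0.5076, hence k = 1/CV² = 3.88.
Then β = k/mean = 3.88/197 = 0.0197.

k ≈ 3.88, β ≈ 0.0197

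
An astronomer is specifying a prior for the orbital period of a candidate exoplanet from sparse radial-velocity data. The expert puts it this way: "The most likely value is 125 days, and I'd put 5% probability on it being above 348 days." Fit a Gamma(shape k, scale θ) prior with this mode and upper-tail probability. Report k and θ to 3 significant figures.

k ≈ 3.56, θ ≈ 48.9

Gamma(k,θ) with k>1 has mode (k−1)θ, so θ = 125/(k−1).
Need P(X < 348) = 0.95 with θ tied to k this way. Start at k = 2, θ = 125: P(X<348) ≈ 0.766.
Too low — raise k to concentrate. Iterating converges to k ≈ 3.56.
Then θ = 125/(3.56−1) ≈ 48.9.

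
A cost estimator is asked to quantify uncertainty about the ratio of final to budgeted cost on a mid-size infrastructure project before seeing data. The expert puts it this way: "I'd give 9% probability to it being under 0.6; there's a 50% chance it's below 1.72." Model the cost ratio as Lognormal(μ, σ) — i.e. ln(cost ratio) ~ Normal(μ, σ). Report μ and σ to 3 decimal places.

If T ~ Lognormal(μ,σ) then ln T ~ Normal(μ,σ), so the p-quantile of ln T is μ + z_p·σ.
ln(0.6) = -0.5108 and ln(1.72) = 0.5423; z_{0.09} = -1.341, z_{0.5} = 0.
σ = (0.5423 − -0.5108)/(0 − (-1.341)) = 0.785.
μ = -0.5108 − (-1.341)·0.785 = 0.542.

μ ≈ 0.542, σ ≈ 0.785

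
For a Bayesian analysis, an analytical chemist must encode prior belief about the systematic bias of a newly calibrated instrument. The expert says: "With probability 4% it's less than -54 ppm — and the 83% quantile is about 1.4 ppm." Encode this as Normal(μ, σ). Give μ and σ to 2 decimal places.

The p-quantile of Normal(μ,σ) is μ + z_p·σ, with z_{0.04} = -1.751 and z_{0.83} = 0.9542.
Eliminate σ: μ = (z₂·x₁ − z₁·x₂)/(z₂ − z₁) = (0.9542·-54 − (-1.751)·1.4)/2.705 = -18.14.
Then σ = (x₂ − x₁)/(z₂ − z₁) = (1.4 − -54)/2.705 = 20.48.

μ = -18.14, σ = 20.48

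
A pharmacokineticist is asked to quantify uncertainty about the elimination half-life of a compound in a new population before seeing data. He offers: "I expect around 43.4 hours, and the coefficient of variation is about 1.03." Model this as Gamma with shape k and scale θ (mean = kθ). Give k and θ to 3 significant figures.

k ≈ 0.943, θ ≈ 46

For Gamma(k, scale θ): mean = kθ, variance = kθ², so CV = 1/√k.
CV = 1.03, hence k = 1/CV² = 0.943.
Then θ = mean/k = 43.4/0.943 = 46.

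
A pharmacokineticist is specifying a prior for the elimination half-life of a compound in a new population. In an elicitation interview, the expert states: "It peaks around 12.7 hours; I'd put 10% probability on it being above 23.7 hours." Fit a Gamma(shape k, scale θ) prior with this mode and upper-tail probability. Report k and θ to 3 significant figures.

k ≈ 5.91, θ ≈ 2.59

Gamma(k,θ) with k>1 has mode (k−1)θ, so θ = 12.7/(k−1).
Need P(X < 23.7) = 0.9 with θ tied to k this way. Start at k = 2, θ = 12.7: P(X<23.7) ≈ 0.557.
Too low — raise k to concentrate. Iterating converges to k ≈ 5.91.
Then θ = 12.7/(5.91−1) ≈ 2.59.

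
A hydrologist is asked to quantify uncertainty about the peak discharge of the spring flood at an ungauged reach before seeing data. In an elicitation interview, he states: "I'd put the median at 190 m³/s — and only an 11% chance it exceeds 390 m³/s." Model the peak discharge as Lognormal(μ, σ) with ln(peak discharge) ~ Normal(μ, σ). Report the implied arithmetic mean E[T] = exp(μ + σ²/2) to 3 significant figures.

E[T] ≈ 226 m³/s

If T ~ Lognormal(μ,σ) then ln T ~ Normal(μ,σ), so the p-quantile of ln T is μ + z_p·σ.
ln(190) = 5.247 and ln(390) = 5.966; z_{0.5} = 0, z_{0.89} = 1.227.
σ = (5.966 − 5.247)/(1.227 − (0)) = 0.586.
μ = 5.247 − (0)·0.586 = 5.247.
E[T] = exp(μ + σ²/2) = exp(5.247 + 0.1719) = 226 m³/s.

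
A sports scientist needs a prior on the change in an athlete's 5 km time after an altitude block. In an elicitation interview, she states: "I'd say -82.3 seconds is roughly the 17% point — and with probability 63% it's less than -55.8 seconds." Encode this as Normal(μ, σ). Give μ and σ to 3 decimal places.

μ = -62.638, σ = 20.606

For Normal(μ,σ), the p-quantile is μ + z_p·σ. Here z_{0.17} = -0.9542, z_{0.63} = 0.3319.
So -82.3 = μ − 0.9542σ and -55.8 = μ + 0.3319σ.
Subtracting: σ = (-55.8 − -82.3)/(0.3319 − (-0.9542)) = 20.606.
Then μ = -82.3 − (-0.9542)·20.606 = -62.638.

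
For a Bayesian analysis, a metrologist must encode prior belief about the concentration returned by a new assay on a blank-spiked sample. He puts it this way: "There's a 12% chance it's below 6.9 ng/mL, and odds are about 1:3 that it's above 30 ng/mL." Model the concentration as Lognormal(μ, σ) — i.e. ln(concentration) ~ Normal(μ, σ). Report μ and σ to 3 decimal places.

μ ≈ 2.865, σ ≈ 0.795

If T ~ Lognormal(μ,σ) then ln T ~ Normal(μ,σ), so the p-quantile of ln T is μ + z_p·σ.
ln(6.9) = 1.932 and ln(30) = 3.401; z_{0.12} = -1.175, z_{0.75} = 0.6745.
σ = (3.401 − 1.932)/(0.6745 − (-1.175)) = 0.795.
μ = 1.932 − (-1.175)·0.795 = 2.865.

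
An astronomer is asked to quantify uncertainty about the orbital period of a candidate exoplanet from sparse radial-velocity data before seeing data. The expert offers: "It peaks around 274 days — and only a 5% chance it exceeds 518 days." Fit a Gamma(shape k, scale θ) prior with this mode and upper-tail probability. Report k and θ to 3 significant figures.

k ≈ 7.86, θ ≈ 40

Gamma(k,θ) with k>1 has mode (k−1)θ, so θ = 274/(k−1).
Need P(X < 518) = 0.95 with θ tied to k this way. Start at k = 2, θ = 274: P(X<518) ≈ 0.564.
Too low — raise k to concentrate. Iterating converges to k ≈ 7.86.
Then θ = 274/(7.86−1) ≈ 40.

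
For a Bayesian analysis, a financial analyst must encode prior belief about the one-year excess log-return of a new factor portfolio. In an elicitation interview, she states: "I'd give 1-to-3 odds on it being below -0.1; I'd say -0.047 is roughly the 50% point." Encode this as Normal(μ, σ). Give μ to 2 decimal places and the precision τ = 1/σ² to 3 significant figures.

For Normal(μ,σ), the p-quantile is μ + z_p·σ. Here z_{0.25} = -0.6745, z_{0.5} = 0.
So -0.1 = μ − 0.6745σ and -0.047 = μ + 0σ.
Subtracting: σ = (-0.047 − -0.1)/(0 − (-0.6745)) = 0.08.
Then μ = -0.1 − (-0.6745)·0.08 = -0.05.
Precision τ = 1/σ² = 1/0.07858² = 162.

μ = -0.05, τ = 162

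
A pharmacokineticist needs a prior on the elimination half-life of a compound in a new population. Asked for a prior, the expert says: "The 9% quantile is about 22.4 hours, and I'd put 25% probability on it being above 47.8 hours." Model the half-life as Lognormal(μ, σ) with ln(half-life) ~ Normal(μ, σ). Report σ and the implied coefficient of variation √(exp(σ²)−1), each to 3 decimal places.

If T ~ Lognormal(μ,σ) then ln T ~ Normal(μ,σ), so the p-quantile of ln T is μ + z_p·σ.
ln(22.4) = 3.109 and ln(47.8) = 3.867; z_{0.09} = -1.341, z_{0.75} = 0.6745.
σ = (3.867 − 3.109)/(0.6745 − (-1.341)) = 0.376.
μ = 3.109 − (-1.341)·0.376 = 3.613.
CV = √(exp(σ²)−1) = √(exp(0.1415)−1) = 0.390.

σ ≈ 0.376, CV ≈ 0.390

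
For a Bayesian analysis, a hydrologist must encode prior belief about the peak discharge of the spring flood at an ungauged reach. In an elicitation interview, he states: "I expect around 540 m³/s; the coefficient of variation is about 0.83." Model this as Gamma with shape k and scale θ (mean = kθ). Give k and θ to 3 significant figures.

For Gamma(k, scale θ): mean = kθ, variance = kθ², so CV = 1/√k.
CV = 0.83, hence k = 1/CV² = 1.45.
Then θ = mean/k = 540/1.45 = 372.

k ≈ 1.45, θ ≈ 372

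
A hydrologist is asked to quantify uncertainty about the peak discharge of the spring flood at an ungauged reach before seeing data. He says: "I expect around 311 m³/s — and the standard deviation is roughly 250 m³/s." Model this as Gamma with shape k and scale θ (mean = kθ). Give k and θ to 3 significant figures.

For Gamma(k, scale θ): mean = kθ, variance = kθ², so CV = 1/√k.
CV = SD/mean = 250/311 = 0.8039, hence k = 1/CV² = 1.55.
Then θ = mean/k = 311/1.55 = 201.

k ≈ 1.55, θ ≈ 201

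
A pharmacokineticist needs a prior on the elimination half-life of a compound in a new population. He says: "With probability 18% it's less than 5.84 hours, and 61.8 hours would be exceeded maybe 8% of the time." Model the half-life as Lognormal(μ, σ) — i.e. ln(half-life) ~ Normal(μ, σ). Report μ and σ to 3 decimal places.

μ ≈ 2.695, σ ≈ 1.017

If T ~ Lognormal(μ,σ) then ln T ~ Normal(μ,σ), so the p-quantile of ln T is μ + z_p·σ.
ln(5.84) = 1.765 and ln(61.8) = 4.124; z_{0.18} = -0.9154, z_{0.92} = 1.405.
σ = (4.124 − 1.765)/(1.405 − (-0.9154)) = 1.017.
μ = 1.765 − (-0.9154)·1.017 = 2.695.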